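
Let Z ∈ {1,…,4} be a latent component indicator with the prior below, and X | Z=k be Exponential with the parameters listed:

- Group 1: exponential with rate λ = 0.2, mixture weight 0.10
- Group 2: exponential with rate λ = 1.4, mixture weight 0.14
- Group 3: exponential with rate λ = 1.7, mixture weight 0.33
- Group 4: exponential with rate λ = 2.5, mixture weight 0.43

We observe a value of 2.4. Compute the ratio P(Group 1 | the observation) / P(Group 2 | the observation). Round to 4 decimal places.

1.8178

Only the two components matter; the odds are (π_i f_i(x)) / (π_j f_j(x)).
Component likelihoods at x = 2.4:
  L_1 = 0.2·e^(−0.2·2.4) = 0.2·e^(−0.4800) = 0.123757
  L_2 = 1.4·e^(−1.4·2.4) = 1.4·e^(−3.3600) = 0.0486294
  L_3 = 1.7·e^(−1.7·2.4) = 1.7·e^(−4.0800) = 0.0287427
  L_4 = 2.5·e^(−2.5·2.4) = 2.5·e^(−6.0000) = 0.00619688
0.0123757 / 0.00680811 ≈ 1.8178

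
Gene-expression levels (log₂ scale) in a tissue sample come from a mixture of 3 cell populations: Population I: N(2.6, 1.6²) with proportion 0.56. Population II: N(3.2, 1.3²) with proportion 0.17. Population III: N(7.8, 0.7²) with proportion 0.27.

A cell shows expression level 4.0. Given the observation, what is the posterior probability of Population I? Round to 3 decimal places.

0.688

The responsibility of component k is π_k f_k(x) divided by Σ_j π_j f_j(x).
Normal densities:
  L_I = (1/(1.6·√(2π)))·exp(−(4.0−2.6)²/(2·1.6²)) = 0.249339·exp(-0.38281) = 0.170034
  L_II = (1/(1.3·√(2π)))·exp(−(4.0−3.2)²/(2·1.3²)) = 0.306879·exp(-0.18935) = 0.253941
  L_III = (1/(0.7·√(2π)))·exp(−(4.0−7.8)²/(2·0.7²)) = 0.569918·exp(-14.73469) = 2.27309e-07
Weight by the priors:
  π_I·L_I = 0.56 × 0.170034 = 0.0952192
  π_II·L_II = 0.17 × 0.253941 = 0.04317
  π_III·L_III = 0.27 × 2.27309e-07 = 6.13733e-08
Marginal: 0.0952192 + 0.04317 + 6.13733e-08 = 0.138389
So the posterior for Population I is 0.0952192 / 0.138389 ≈ 0.688.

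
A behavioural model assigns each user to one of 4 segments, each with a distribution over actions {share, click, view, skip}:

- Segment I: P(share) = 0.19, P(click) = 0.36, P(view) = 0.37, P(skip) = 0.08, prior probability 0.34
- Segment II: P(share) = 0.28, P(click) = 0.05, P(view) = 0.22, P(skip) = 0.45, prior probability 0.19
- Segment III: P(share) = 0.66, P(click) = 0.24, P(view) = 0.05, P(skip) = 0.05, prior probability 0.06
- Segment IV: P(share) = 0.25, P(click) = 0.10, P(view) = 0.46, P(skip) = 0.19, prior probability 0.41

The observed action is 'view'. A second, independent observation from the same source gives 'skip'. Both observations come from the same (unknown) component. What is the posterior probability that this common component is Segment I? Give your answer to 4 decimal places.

0.1552

Apply Bayes' rule: the posterior for each component is proportional to its prior times its likelihood at x.
Since both observations come from the same component, the likelihood for component k is f_k(x₁)·f_k(x₂).
  f_I = [0.37] × [0.08] = 0.0296
  f_II = [0.22] × [0.45] = 0.099
  f_III = [0.05] × [0.05] = 0.0025
  f_IV = [0.46] × [0.19] = 0.0874
Multiply by the mixture weights:
  P(Z=I)·f_I = 0.34 × 0.0296 = 0.010064
  P(Z=II)·f_II = 0.19 × 0.099 = 0.01881
  P(Z=III)·f_III = 0.06 × 0.0025 = 0.00015
  P(Z=IV)·f_IV = 0.41 × 0.0874 = 0.035834
Sum: 0.010064 + 0.01881 + 0.00015 + 0.035834 = 0.064858
So the posterior for Segment I is 0.010064 / 0.064858 ≈ 0.1552.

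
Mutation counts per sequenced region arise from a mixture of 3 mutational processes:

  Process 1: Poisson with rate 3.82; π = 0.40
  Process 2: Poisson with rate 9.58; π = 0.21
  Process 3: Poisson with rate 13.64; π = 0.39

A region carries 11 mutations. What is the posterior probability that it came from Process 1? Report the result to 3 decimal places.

Apply Bayes' rule: the posterior for each component is proportional to its prior times its likelihood at x.
Component likelihoods at x = 11 mutations:
  L_1 = e^(−3.82)·3.82^11/11! = 0.00138847
  L_2 = e^(−9.58)·9.58^11/11! = 0.107975
  L_3 = e^(−13.64)·13.64^11/11! = 0.0907874
Unnormalised posteriors:
  π_1·L_1 = 0.40 × 0.00138847 = 0.000555388
  π_2·L_2 = 0.21 × 0.107975 = 0.0226748
  π_3·L_3 = 0.39 × 0.0907874 = 0.0354071
Normaliser: 0.000555388 + 0.0226748 + 0.0354071 = 0.0586373
P(Process 1 | x) ≈ 0.009

0.009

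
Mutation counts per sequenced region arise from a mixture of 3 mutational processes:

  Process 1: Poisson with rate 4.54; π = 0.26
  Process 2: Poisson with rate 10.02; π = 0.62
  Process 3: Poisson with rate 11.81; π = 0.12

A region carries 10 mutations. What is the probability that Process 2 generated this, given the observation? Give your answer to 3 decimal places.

P(component k | x) = π_k·f_k(x) / marginal(x), where marginal(x) = Σ_j π_j·f_j(x).
Poisson probabilities:
  L_1 = 0.010942
  L_2 = 0.125108
  L_3 = 0.108073
Unnormalised posteriors:
  π_1·L_1 = 0.26 × 0.010942 = 0.00284493
  π_2·L_2 = 0.62 × 0.125108 = 0.0775667
  π_3·L_3 = 0.12 × 0.108073 = 0.0129688
Sum: 0.00284493 + 0.0775667 + 0.0129688 = 0.0933804
P(Process 2 | 10 mutations) ≈ 0.831

0.831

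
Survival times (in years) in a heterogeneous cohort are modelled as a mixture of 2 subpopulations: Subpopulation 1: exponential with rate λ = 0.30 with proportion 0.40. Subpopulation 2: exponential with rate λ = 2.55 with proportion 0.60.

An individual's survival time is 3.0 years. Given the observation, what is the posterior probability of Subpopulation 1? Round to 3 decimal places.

0.985

P(component k | x) = π_k·f_k(x) / marginal(x), where marginal(x) = Σ_j π_j·f_j(x).
Evaluate each component's likelihood at the observed value:
  f_1 = 0.30·e^(−0.30·3.0) = 0.30·e^(−0.9000) = 0.121971
  f_2 = 2.55·e^(−2.55·3.0) = 2.55·e^(−7.6500) = 0.00121391
Prior × likelihood for each component:
  π_1·f_1 = 0.40 × 0.121971 = 0.0487884
  π_2·f_2 = 0.60 × 0.00121391 = 0.000728348
Marginal: 0.0487884 + 0.000728348 = 0.0495167
So the posterior for Subpopulation 1 is 0.0487884 / 0.0495167 ≈ 0.985.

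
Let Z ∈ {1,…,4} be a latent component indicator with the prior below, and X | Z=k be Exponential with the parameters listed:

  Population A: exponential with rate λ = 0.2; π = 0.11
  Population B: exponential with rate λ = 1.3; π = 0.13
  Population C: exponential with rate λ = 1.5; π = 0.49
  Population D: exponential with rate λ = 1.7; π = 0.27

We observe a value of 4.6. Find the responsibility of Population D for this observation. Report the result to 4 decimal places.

0.0182

The responsibility of component k is P(Z=k) f_k(x) divided by Σ_j P(Z=j) f_j(x).
Evaluate each component's likelihood at the observed value:
  L_A = 0.0797038
  L_B = 0.00328747
  L_C = 0.00151168
  L_D = 0.000682757
Weight by the priors:
  P(Z=A)·L_A = 0.11 × 0.0797038 = 0.00876742
  P(Z=B)·L_B = 0.13 × 0.00328747 = 0.000427372
  P(Z=C)·L_C = 0.49 × 0.00151168 = 0.000740722
  P(Z=D)·L_D = 0.27 × 0.000682757 = 0.000184344
Denominator: 0.00876742 + 0.000427372 + 0.000740722 + 0.000184344 = 0.0101199
P(Population D | x) = 0.000184344 / 0.0101199 ≈ 0.0182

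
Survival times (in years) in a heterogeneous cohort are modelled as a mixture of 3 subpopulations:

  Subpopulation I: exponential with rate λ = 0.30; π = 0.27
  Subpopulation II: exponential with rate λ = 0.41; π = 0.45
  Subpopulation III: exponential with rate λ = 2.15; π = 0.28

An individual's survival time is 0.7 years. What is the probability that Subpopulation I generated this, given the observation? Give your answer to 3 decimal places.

The responsibility of component k is P(Z=k) f_k(x) divided by Σ_j P(Z=j) f_j(x).
Component likelihoods at x = 0.7 years:
  L_I = 0.30·e^(−0.30·0.7) = 0.30·e^(−0.2100) = 0.243175
  L_II = 0.41·e^(−0.41·0.7) = 0.41·e^(−0.2870) = 0.30771
  L_III = 2.15·e^(−2.15·0.7) = 2.15·e^(−1.5050) = 0.477337
Unnormalised posteriors:
  P(Z=I)·L_I = 0.27 × 0.243175 = 0.0656573
  P(Z=II)·L_II = 0.45 × 0.30771 = 0.138469
  P(Z=III)·L_III = 0.28 × 0.477337 = 0.133654
Denominator: 0.0656573 + 0.138469 + 0.133654 = 0.337781
P(Subpopulation I | the observation) ≈ 0.194

0.194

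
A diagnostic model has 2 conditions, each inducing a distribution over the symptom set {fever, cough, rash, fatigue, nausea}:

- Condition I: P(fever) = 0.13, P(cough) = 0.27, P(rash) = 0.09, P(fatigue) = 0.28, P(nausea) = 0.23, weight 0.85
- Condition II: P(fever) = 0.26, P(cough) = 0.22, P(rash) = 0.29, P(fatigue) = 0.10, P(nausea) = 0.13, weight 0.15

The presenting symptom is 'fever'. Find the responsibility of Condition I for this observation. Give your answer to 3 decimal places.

P(component k | x) = π_k·f_k(x) / marginal(x), where marginal(x) = Σ_j π_j·f_j(x).
Component likelihoods at x = 'fever':
  L_I = 0.13
  L_II = 0.26
Prior × likelihood for each component:
  π_I·L_I = 0.85 × 0.13 = 0.1105
  π_II·L_II = 0.15 × 0.26 = 0.039
Normaliser: 0.1105 + 0.039 = 0.1495
Responsibility of Condition I: 0.1105 / 0.1495 ≈ 0.739

0.739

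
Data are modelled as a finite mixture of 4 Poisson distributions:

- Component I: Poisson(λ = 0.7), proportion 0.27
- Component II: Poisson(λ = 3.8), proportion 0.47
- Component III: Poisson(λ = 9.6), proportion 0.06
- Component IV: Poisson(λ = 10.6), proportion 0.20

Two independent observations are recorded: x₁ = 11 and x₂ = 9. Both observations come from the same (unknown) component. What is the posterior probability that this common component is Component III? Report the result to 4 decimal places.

0.2336

By Bayes' theorem, P(k | x) = π_k f_k(x) / Σ_j π_j f_j(x).
Since both observations come from the same component, the likelihood for component k is f_k(x₁)·f_k(x₂).
  p_I = [e^(−0.7)·0.7^11/11! = 2.4599e-10] × [5.52221e-08] = 1.35841e-17
  p_II = [e^(−3.8)·3.8^11/11! = 0.00133704] × [0.0101852] = 1.36181e-05
  p_III = [e^(−9.6)·9.6^11/11! = 0.108293] × [0.129256] = 0.0139975
  p_IV = [e^(−10.6)·10.6^11/11! = 0.118492] × [0.116003] = 0.0137453
Weight by the priors:
  π_I·p_I = 0.27 × 1.35841e-17 = 3.6677e-18
  π_II·p_II = 0.47 × 1.36181e-05 = 6.40049e-06
  π_III·p_III = 0.06 × 0.0139975 = 0.000839853
  π_IV·p_IV = 0.20 × 0.0137453 = 0.00274907
Sum: 3.6677e-18 + 6.40049e-06 + 0.000839853 + 0.00274907 = 0.00359532
So the posterior for Component III is 0.000839853 / 0.00359532 ≈ 0.2336.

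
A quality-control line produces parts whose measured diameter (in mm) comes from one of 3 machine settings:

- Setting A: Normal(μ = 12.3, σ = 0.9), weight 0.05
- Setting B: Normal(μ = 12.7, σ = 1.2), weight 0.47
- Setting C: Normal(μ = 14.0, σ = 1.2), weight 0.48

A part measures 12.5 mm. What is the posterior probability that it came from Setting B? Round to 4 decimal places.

0.6194

By Bayes' theorem, P(k | x) = π_k f_k(x) / Σ_j π_j f_j(x).
Normal densities:
  f_A = (1/(0.9·√(2π)))·exp(−(12.5−12.3)²/(2·0.9²)) = 0.443269·exp(-0.02469) = 0.432458
  f_B = (1/(1.2·√(2π)))·exp(−(12.5−12.7)²/(2·1.2²)) = 0.332452·exp(-0.01389) = 0.327866
  f_C = (1/(1.2·√(2π)))·exp(−(12.5−14.0)²/(2·1.2²)) = 0.332452·exp(-0.78125) = 0.152208
Prior × likelihood for each component:
  π_A·f_A = 0.05 × 0.432458 = 0.0216229
  π_B·f_B = 0.47 × 0.327866 = 0.154097
  π_C·f_C = 0.48 × 0.152208 = 0.0730596
Normaliser: 0.0216229 + 0.154097 + 0.0730596 = 0.24878
Responsibility of Setting B: 0.154097 / 0.24878 ≈ 0.6194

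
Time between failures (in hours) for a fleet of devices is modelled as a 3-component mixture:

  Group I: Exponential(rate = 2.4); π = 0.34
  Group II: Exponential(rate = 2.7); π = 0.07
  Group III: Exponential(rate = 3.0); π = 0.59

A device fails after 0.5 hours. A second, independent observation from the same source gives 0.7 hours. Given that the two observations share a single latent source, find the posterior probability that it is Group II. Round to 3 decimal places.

0.073

By Bayes' theorem, P(k | x) = P(Z=k) f_k(x) / Σ_j P(Z=j) f_j(x).
Since both observations come from the same component, the likelihood for component k is f_k(x₁)·f_k(x₂).
  L_I = [2.4·e^(−2.4·0.5) = 2.4·e^(−1.2000) = 0.722866] × [0.447298] = 0.323336
  L_II = [2.7·e^(−2.7·0.5) = 2.7·e^(−1.3500) = 0.699949] × [0.407894] = 0.285505
  L_III = [3.0·e^(−3.0·0.5) = 3.0·e^(−1.5000) = 0.66939] × [0.367369] = 0.245914
Weight by the priors:
  P(Z=I)·L_I = 0.34 × 0.323336 = 0.109934
  P(Z=II)·L_II = 0.07 × 0.285505 = 0.0199853
  P(Z=III)·L_III = 0.59 × 0.245914 = 0.145089
Evidence: 0.109934 + 0.0199853 + 0.145089 = 0.275009
Responsibility of Group II: 0.0199853 / 0.275009 ≈ 0.073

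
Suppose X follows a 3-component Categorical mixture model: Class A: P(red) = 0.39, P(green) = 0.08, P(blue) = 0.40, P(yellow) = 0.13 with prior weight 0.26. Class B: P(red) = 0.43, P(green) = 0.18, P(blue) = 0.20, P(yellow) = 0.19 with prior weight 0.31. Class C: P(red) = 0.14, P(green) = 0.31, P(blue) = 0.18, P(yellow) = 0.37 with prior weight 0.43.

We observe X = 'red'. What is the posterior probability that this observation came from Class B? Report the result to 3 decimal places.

Posterior ∝ prior × likelihood, so P(k | x) ∝ π_k f_k(x); normalise over all components.
Categorical probabilities:
  L_A = 0.39
  L_B = 0.43
  L_C = 0.14
Multiply by the mixture weights:
  π_A·L_A = 0.26 × 0.39 = 0.1014
  π_B·L_B = 0.31 × 0.43 = 0.1333
  π_C·L_C = 0.43 × 0.14 = 0.0602
Evidence: 0.1014 + 0.1333 + 0.0602 = 0.2949
P(Class B | the observation) ≈ 0.452

0.452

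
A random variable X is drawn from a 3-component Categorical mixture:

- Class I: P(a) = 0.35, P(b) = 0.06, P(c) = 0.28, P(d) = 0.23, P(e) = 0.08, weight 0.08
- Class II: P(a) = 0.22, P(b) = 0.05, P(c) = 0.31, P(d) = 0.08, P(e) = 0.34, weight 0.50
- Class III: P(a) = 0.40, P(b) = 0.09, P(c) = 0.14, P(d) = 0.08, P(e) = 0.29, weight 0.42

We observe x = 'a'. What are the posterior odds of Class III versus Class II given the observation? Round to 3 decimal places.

Since P(k|x) ∝ π_k f_k(x), the posterior odds are π_i f_i(x) / (π_j f_j(x)).
Evaluate each component's likelihood at the observed value:
  L_I = 0.35
  L_II = 0.22
  L_III = 0.4
Posterior odds = (π_III·L_III) / (π_II·L_II) = (0.42·0.4) / (0.50·0.22) = 0.168 / 0.11 ≈ 1.527

1.527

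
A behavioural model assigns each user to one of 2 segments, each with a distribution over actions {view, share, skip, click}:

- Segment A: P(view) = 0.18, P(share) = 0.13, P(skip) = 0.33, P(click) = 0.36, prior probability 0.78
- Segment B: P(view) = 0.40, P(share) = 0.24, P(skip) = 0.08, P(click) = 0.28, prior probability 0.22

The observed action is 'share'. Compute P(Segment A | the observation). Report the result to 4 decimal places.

Apply Bayes' rule: the posterior for each component is proportional to its prior times its likelihood at x.
Evaluate each component's likelihood at the observed value:
  p_A = 0.13
  p_B = 0.24
Multiply by the mixture weights:
  π_A·p_A = 0.78 × 0.13 = 0.1014
  π_B·p_B = 0.22 × 0.24 = 0.0528
Denominator: 0.1014 + 0.0528 = 0.1542
Responsibility of Segment A: 0.1014 / 0.1542 ≈ 0.6576

0.6576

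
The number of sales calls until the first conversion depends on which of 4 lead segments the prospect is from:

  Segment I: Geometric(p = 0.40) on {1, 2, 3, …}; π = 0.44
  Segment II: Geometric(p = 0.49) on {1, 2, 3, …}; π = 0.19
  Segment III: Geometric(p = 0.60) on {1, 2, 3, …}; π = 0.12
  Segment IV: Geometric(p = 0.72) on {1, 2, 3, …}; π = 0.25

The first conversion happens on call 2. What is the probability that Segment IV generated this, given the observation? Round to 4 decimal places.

0.2170

By Bayes' theorem, P(k | x) = π_k f_k(x) / Σ_j π_j f_j(x).
Geometric probabilities:
  p_I = 0.40·(1−0.40)^1 = 0.40·0.6 = 0.24
  p_II = 0.49·(1−0.49)^1 = 0.49·0.51 = 0.2499
  p_III = 0.60·(1−0.60)^1 = 0.60·0.4 = 0.24
  p_IV = 0.72·(1−0.72)^1 = 0.72·0.28 = 0.2016
Weight by the priors:
  π_I·p_I = 0.44 × 0.24 = 0.1056
  π_II·p_II = 0.19 × 0.2499 = 0.047481
  π_III·p_III = 0.12 × 0.24 = 0.0288
  π_IV·p_IV = 0.25 × 0.2016 = 0.0504
Denominator: 0.1056 + 0.047481 + 0.0288 + 0.0504 = 0.232281
Responsibility of Segment IV: 0.0504 / 0.232281 ≈ 0.2170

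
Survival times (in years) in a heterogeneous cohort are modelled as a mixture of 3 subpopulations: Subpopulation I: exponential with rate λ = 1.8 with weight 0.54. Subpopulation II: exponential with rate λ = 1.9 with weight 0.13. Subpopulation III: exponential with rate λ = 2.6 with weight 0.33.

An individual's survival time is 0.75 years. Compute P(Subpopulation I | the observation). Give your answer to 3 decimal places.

0.581

Apply Bayes' rule: the posterior for each component is proportional to its prior times its likelihood at x.
Evaluate each component's likelihood at the observed value:
  p_I = 1.8·e^(−1.8·0.75) = 1.8·e^(−1.3500) = 0.466632
  p_II = 1.9·e^(−1.9·0.75) = 1.9·e^(−1.4250) = 0.456966
  p_III = 2.6·e^(−2.6·0.75) = 2.6·e^(−1.9500) = 0.369913
Multiply by the mixture weights:
  π_I·p_I = 0.54 × 0.466632 = 0.251982
  π_II·p_II = 0.13 × 0.456966 = 0.0594056
  π_III·p_III = 0.33 × 0.369913 = 0.122071
Denominator: 0.251982 + 0.0594056 + 0.122071 = 0.433458
So the posterior for Subpopulation I is 0.251982 / 0.433458 ≈ 0.581.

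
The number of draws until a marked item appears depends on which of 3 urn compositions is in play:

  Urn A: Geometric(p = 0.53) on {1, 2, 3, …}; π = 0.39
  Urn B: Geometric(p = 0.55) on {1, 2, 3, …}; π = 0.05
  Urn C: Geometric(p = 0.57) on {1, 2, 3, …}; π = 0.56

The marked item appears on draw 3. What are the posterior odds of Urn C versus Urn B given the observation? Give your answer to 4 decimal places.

Since P(k|x) ∝ π_k f_k(x), the posterior odds are π_i f_i(x) / (π_j f_j(x)).
Geometric probabilities:
  p_A = 0.53·(1−0.53)^2 = 0.53·0.2209 = 0.117077
  p_B = 0.55·(1−0.55)^2 = 0.55·0.2025 = 0.111375
  p_C = 0.57·(1−0.57)^2 = 0.57·0.1849 = 0.105393
Posterior odds = (π_C·p_C) / (π_B·p_B) = (0.56·0.105393) / (0.05·0.111375) = 0.0590201 / 0.00556875 ≈ 10.5984

10.5984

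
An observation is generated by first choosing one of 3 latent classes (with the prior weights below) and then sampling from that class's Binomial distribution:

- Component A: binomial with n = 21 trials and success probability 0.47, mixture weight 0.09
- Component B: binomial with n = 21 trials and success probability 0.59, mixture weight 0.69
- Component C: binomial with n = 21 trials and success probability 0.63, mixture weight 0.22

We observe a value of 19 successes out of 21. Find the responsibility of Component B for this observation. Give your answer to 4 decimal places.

Posterior ∝ prior × likelihood, so P(k | x) ∝ π_k f_k(x); normalise over all components.
Binomial probabilities:
  p_A = 3.4724e-05
  p_B = 0.00156306
  p_C = 0.00442683
Weight by the priors:
  π_A·p_A = 0.09 × 3.4724e-05 = 3.12516e-06
  π_B·p_B = 0.69 × 0.00156306 = 0.00107851
  π_C·p_C = 0.22 × 0.00442683 = 0.000973903
Marginal: 3.12516e-06 + 0.00107851 + 0.000973903 = 0.00205554
So the posterior for Component B is 0.00107851 / 0.00205554 ≈ 0.5247.

0.5247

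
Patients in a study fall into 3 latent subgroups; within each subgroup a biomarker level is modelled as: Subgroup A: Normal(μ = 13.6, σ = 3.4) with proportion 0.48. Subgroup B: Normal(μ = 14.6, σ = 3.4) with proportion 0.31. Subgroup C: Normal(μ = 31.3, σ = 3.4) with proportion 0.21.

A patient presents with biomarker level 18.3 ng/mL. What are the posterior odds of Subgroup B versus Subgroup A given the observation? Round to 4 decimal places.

The posterior odds equal the prior odds times the likelihood ratio: (P(Z=i)/P(Z=j))·(f_i(x)/f_j(x)).
Evaluate each component's likelihood at the observed value:
  p_A = (1/(3.4·√(2π)))·exp(−(18.3−13.6)²/(2·3.4²)) = 0.117336·exp(-0.95545) = 0.045132
  p_B = (1/(3.4·√(2π)))·exp(−(18.3−14.6)²/(2·3.4²)) = 0.117336·exp(-0.59213) = 0.0649043
  p_C = (1/(3.4·√(2π)))·exp(−(18.3−31.3)²/(2·3.4²)) = 0.117336·exp(-7.30969) = 7.85007e-05
0.0201203 / 0.0216634 ≈ 0.9288

0.9288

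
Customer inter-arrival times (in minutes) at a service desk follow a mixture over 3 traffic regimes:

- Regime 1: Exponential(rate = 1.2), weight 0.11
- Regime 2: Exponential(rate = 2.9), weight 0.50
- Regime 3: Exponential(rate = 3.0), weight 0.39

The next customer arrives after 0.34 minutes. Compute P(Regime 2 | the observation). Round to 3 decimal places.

0.515

P(component k | x) = π_k·f_k(x) / marginal(x), where marginal(x) = Σ_j π_j·f_j(x).
Exponential densities:
  f_1 = 0.797975
  f_2 = 1.08189
  f_3 = 1.08178
Unnormalised posteriors:
  π_1·f_1 = 0.11 × 0.797975 = 0.0877772
  π_2·f_2 = 0.50 × 1.08189 = 0.540946
  π_3·f_3 = 0.39 × 1.08178 = 0.421896
Marginal: 0.0877772 + 0.540946 + 0.421896 = 1.05062
P(Regime 2 | 0.34 minutes) = 0.540946 / 1.05062 ≈ 0.515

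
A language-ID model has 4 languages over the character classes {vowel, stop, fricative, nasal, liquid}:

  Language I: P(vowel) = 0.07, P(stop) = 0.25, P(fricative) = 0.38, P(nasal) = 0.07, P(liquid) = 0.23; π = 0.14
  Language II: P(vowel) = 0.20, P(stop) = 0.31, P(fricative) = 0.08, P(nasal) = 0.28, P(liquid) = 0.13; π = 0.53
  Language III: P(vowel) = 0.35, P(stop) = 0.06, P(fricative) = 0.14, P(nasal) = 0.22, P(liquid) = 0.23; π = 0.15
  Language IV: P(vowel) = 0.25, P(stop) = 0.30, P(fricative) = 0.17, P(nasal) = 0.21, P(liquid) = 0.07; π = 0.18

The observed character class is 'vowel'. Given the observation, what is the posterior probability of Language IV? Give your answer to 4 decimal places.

Apply Bayes' rule: the posterior for each component is proportional to its prior times its likelihood at x.
Evaluate each component's likelihood at the observed value:
  p_I = 0.07
  p_II = 0.2
  p_III = 0.35
  p_IV = 0.25
Unnormalised posteriors:
  P(Z=I)·p_I = 0.14 × 0.07 = 0.0098
  P(Z=II)·p_II = 0.53 × 0.2 = 0.106
  P(Z=III)·p_III = 0.15 × 0.35 = 0.0525
  P(Z=IV)·p_IV = 0.18 × 0.25 = 0.045
Marginal: 0.0098 + 0.106 + 0.0525 + 0.045 = 0.2133
So the posterior for Language IV is 0.045 / 0.2133 ≈ 0.2110.

0.2110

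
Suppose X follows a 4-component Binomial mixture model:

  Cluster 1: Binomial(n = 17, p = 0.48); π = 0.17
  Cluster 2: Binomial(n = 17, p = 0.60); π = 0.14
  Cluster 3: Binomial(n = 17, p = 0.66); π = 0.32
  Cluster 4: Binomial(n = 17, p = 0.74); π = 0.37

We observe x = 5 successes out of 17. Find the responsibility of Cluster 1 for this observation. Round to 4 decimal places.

0.8554

By Bayes' theorem, P(k | x) = π_k f_k(x) / Σ_j π_j f_j(x).
Binomial probabilities:
  p_1 = C(17,5)·0.48^5·0.52^12 = 6188·0.0254804·0.000390877 = 0.0616306
  p_2 = C(17,5)·0.60^5·0.40^12 = 6188·0.07776·1.67772e-05 = 0.00807284
  p_3 = C(17,5)·0.66^5·0.34^12 = 6188·0.125233·2.38642e-06 = 0.00184934
  p_4 = C(17,5)·0.74^5·0.26^12 = 6188·0.221901·9.5429e-08 = 0.000131036
Prior × likelihood for each component:
  π_1·p_1 = 0.17 × 0.0616306 = 0.0104772
  π_2·p_2 = 0.14 × 0.00807284 = 0.0011302
  π_3·p_3 = 0.32 × 0.00184934 = 0.000591789
  π_4·p_4 = 0.37 × 0.000131036 = 4.84831e-05
Denominator: 0.0104772 + 0.0011302 + 0.000591789 + 4.84831e-05 = 0.0122477
P(Cluster 1 | the observation) = 0.0104772 / 0.0122477 ≈ 0.8554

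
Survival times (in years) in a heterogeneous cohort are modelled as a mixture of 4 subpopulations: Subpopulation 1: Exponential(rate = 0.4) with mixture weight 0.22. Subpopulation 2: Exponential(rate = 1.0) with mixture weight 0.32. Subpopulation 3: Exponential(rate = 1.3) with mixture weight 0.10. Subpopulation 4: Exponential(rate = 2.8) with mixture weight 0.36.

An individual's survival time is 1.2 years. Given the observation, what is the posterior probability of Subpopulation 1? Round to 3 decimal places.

Apply Bayes' rule: the posterior for each component is proportional to its prior times its likelihood at x.
Exponential densities:
  p_1 = 0.4·e^(−0.4·1.2) = 0.4·e^(−0.4800) = 0.247513
  p_2 = 1.0·e^(−1.0·1.2) = 1.0·e^(−1.2000) = 0.301194
  p_3 = 1.3·e^(−1.3·1.2) = 1.3·e^(−1.5600) = 0.273177
  p_4 = 2.8·e^(−2.8·1.2) = 2.8·e^(−3.3600) = 0.0972587
Unnormalised posteriors:
  π_1·p_1 = 0.22 × 0.247513 = 0.0544529
  π_2·p_2 = 0.32 × 0.301194 = 0.0963821
  π_3·p_3 = 0.10 × 0.273177 = 0.0273177
  π_4·p_4 = 0.36 × 0.0972587 = 0.0350131
Normaliser: 0.0544529 + 0.0963821 + 0.0273177 + 0.0350131 = 0.213166
P(Subpopulation 1 | the observation) = 0.0544529 / 0.213166 ≈ 0.255

0.255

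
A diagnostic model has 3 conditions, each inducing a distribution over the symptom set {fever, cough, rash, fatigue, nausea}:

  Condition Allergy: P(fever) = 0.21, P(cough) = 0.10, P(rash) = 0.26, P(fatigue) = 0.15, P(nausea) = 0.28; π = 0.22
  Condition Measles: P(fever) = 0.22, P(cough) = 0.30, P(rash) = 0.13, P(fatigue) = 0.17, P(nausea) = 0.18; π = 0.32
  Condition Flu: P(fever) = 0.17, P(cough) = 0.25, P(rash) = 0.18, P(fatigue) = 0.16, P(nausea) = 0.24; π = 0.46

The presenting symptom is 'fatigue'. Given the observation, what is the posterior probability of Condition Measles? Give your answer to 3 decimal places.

The responsibility of component k is π_k f_k(x) divided by Σ_j π_j f_j(x).
Evaluate each component's likelihood at the observed value:
  L_Allergy = P(fatigue | comp) = 0.15
  L_Measles = P(fatigue | comp) = 0.17
  L_Flu = P(fatigue | comp) = 0.16
Prior × likelihood for each component:
  π_Allergy·L_Allergy = 0.22 × 0.15 = 0.033
  π_Measles·L_Measles = 0.32 × 0.17 = 0.0544
  π_Flu·L_Flu = 0.46 × 0.16 = 0.0736
Marginal: 0.033 + 0.0544 + 0.0736 = 0.161
P(Condition Measles | 'fatigue') ≈ 0.338

0.338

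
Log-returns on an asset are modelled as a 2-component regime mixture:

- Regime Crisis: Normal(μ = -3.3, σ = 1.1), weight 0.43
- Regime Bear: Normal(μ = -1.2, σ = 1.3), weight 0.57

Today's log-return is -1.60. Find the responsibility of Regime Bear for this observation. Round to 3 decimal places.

0.779

The responsibility of component k is π_k f_k(x) divided by Σ_j π_j f_j(x).
Evaluate each component's likelihood at the observed value:
  p_Crisis = 0.109869
  p_Bear = 0.29269
Weight by the priors:
  π_Crisis·p_Crisis = 0.43 × 0.109869 = 0.0472438
  π_Bear·p_Bear = 0.57 × 0.29269 = 0.166833
Denominator: 0.0472438 + 0.166833 = 0.214077
So the posterior for Regime Bear is 0.166833 / 0.214077 ≈ 0.779.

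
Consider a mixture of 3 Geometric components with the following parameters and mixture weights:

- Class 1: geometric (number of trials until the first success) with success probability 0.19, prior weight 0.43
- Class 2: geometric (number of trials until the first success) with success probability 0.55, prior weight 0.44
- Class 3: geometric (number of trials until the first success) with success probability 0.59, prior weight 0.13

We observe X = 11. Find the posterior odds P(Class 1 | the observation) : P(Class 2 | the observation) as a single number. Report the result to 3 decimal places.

120.540

Posterior odds = (w_i f_i(x)) / (w_j f_j(x)); the normalising sum cancels.
Geometric probabilities:
  L_1 = 0.0230996
  L_2 = 0.000187278
  L_3 = 7.91937e-05
0.00993281 / 8.24025e-05 ≈ 120.540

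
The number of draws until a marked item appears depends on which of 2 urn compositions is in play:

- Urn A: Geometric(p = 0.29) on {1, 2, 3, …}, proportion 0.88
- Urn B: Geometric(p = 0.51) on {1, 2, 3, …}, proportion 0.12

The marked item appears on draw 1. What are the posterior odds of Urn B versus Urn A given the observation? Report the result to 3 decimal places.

The posterior odds equal the prior odds times the likelihood ratio: (π_i/π_j)·(f_i(x)/f_j(x)).
Component likelihoods at x = 1:
  L_A = 0.29·(1−0.29)^0 = 0.29·1 = 0.29
  L_B = 0.51·(1−0.51)^0 = 0.51·1 = 0.51
Odds = (0.12/0.88) × (0.51/0.29) = 0.136364 × 1.75862 ≈ 0.240

0.240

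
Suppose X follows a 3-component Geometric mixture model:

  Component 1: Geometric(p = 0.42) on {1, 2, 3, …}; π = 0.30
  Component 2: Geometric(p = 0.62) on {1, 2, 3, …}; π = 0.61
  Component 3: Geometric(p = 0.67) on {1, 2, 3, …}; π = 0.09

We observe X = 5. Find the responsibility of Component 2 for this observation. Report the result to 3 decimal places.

Posterior ∝ prior × likelihood, so P(k | x) ∝ P(Z=k) f_k(x); normalise over all components.
Geometric probabilities:
  L_1 = 0.0475293
  L_2 = 0.0129278
  L_3 = 0.00794567
Multiply by the mixture weights:
  P(Z=1)·L_1 = 0.30 × 0.0475293 = 0.0142588
  P(Z=2)·L_2 = 0.61 × 0.0129278 = 0.00788598
  P(Z=3)·L_3 = 0.09 × 0.00794567 = 0.00071511
Denominator: 0.0142588 + 0.00788598 + 0.00071511 = 0.0228599
P(Component 2 | data) = 0.00788598 / 0.0228599 ≈ 0.345

0.345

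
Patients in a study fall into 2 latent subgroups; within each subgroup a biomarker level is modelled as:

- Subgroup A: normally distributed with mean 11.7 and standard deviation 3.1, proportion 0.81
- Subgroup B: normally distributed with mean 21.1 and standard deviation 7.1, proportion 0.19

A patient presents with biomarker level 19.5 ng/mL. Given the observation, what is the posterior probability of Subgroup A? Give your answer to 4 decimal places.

By Bayes' theorem, P(k | x) = P(Z=k) f_k(x) / Σ_j P(Z=j) f_j(x).
Normal densities:
  L_A = (1/(3.1·√(2π)))·exp(−(19.5−11.7)²/(2·3.1²)) = 0.128691·exp(-3.16545) = 0.00543012
  L_B = (1/(7.1·√(2π)))·exp(−(19.5−21.1)²/(2·7.1²)) = 0.056189·exp(-0.02539) = 0.0547803
Prior × likelihood for each component:
  P(Z=A)·L_A = 0.81 × 0.00543012 = 0.0043984
  P(Z=B)·L_B = 0.19 × 0.0547803 = 0.0104083
Sum: 0.0043984 + 0.0104083 = 0.0148067
Responsibility of Subgroup A: 0.0043984 / 0.0148067 ≈ 0.2971

0.2971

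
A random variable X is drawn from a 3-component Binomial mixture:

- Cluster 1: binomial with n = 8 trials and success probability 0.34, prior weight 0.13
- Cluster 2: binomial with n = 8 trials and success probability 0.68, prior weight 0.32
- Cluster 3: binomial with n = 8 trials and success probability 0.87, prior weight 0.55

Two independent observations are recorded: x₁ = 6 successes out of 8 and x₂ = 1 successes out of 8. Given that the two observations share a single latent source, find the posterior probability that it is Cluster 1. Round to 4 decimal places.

0.6813

The responsibility of component k is π_k f_k(x) divided by Σ_j π_j f_j(x).
Since both observations come from the same component, the likelihood for component k is f_k(x₁)·f_k(x₂).
  L_1 = [C(8,6)·0.34^6·0.66^2 = 28·0.0015448·0.4356 = 0.0188417] × [0.14838] = 0.00279573
  L_2 = [C(8,6)·0.68^6·0.32^2 = 28·0.0988675·0.1024 = 0.283473] × [0.00186917] = 0.000529859
  L_3 = [C(8,6)·0.87^6·0.13^2 = 28·0.433626·0.0169 = 0.205192] × [4.3673e-06] = 8.96134e-07
Multiply by the mixture weights:
  π_1·L_1 = 0.13 × 0.00279573 = 0.000363445
  π_2·L_2 = 0.32 × 0.000529859 = 0.000169555
  π_3·L_3 = 0.55 × 8.96134e-07 = 4.92874e-07
Normaliser: 0.000363445 + 0.000169555 + 4.92874e-07 = 0.000533493
P(Cluster 1 | x₁, x₂) = 0.000363445 / 0.000533493 ≈ 0.6813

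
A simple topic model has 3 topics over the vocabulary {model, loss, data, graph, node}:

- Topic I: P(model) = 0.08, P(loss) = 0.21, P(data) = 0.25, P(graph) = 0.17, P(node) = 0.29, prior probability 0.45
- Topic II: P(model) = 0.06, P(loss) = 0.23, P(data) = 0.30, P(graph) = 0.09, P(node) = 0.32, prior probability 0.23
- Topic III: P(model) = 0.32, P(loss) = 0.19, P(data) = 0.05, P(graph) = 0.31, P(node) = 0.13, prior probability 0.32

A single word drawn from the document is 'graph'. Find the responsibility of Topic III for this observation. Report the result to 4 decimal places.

0.5051

Posterior ∝ prior × likelihood, so P(k | x) ∝ π_k f_k(x); normalise over all components.
Component likelihoods at x = 'graph':
  L_I = P(graph | comp) = 0.17
  L_II = P(graph | comp) = 0.09
  L_III = P(graph | comp) = 0.31
Multiply by the mixture weights:
  π_I·L_I = 0.45 × 0.17 = 0.0765
  π_II·L_II = 0.23 × 0.09 = 0.0207
  π_III·L_III = 0.32 × 0.31 = 0.0992
Evidence: 0.0765 + 0.0207 + 0.0992 = 0.1964
So the posterior for Topic III is 0.0992 / 0.1964 ≈ 0.5051.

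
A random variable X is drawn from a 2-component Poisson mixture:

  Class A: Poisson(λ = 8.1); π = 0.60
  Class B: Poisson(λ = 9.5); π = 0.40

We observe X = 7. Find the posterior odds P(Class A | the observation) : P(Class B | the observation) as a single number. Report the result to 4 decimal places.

The posterior odds equal the prior odds times the likelihood ratio: (P(Z=i)/P(Z=j))·(f_i(x)/f_j(x)).
Component likelihoods at x = 7:
  p_A = 0.137778
  p_B = 0.103714
Odds = (0.60/0.40) × (0.137778/0.103714) = 1.5 × 1.32844 ≈ 1.9927

1.9927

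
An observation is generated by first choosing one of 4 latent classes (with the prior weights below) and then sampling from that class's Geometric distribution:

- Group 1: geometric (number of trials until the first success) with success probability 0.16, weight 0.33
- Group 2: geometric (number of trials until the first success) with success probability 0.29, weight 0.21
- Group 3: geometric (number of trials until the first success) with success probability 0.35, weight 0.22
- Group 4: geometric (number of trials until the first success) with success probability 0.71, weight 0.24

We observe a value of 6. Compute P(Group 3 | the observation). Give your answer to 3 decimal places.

0.211

By Bayes' theorem, P(k | x) = π_k f_k(x) / Σ_j π_j f_j(x).
Geometric probabilities:
  L_1 = 0.0669139
  L_2 = 0.0523227
  L_3 = 0.0406102
  L_4 = 0.00145629
Prior × likelihood for each component:
  π_1·L_1 = 0.33 × 0.0669139 = 0.0220816
  π_2·L_2 = 0.21 × 0.0523227 = 0.0109878
  π_3·L_3 = 0.22 × 0.0406102 = 0.00893424
  π_4·L_4 = 0.24 × 0.00145629 = 0.00034951
Marginal: 0.0220816 + 0.0109878 + 0.00893424 + 0.00034951 = 0.0423531
Responsibility of Group 3: 0.00893424 / 0.0423531 ≈ 0.211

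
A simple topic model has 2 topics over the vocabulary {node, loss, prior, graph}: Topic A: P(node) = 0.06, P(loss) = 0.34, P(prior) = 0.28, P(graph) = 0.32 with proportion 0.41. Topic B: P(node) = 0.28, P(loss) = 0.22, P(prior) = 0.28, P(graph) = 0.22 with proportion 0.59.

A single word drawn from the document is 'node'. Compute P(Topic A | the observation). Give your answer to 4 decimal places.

0.1296

By Bayes' theorem, P(k | x) = P(Z=k) f_k(x) / Σ_j P(Z=j) f_j(x).
Categorical probabilities:
  f_A = P(node | comp) = 0.06
  f_B = P(node | comp) = 0.28
Unnormalised posteriors:
  P(Z=A)·f_A = 0.41 × 0.06 = 0.0246
  P(Z=B)·f_B = 0.59 × 0.28 = 0.1652
Sum: 0.0246 + 0.1652 = 0.1898
So the posterior for Topic A is 0.0246 / 0.1898 ≈ 0.1296.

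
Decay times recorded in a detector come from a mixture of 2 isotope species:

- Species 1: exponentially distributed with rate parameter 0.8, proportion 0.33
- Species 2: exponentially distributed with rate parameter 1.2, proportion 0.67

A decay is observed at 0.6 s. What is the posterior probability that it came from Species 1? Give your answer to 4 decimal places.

Posterior ∝ prior × likelihood, so P(k | x) ∝ w_k f_k(x); normalise over all components.
Component likelihoods at x = 0.6 s:
  L_1 = 0.8·e^(−0.8·0.6) = 0.8·e^(−0.4800) = 0.495027
  L_2 = 1.2·e^(−1.2·0.6) = 1.2·e^(−0.7200) = 0.584103
Weight by the priors:
  w_1·L_1 = 0.33 × 0.495027 = 0.163359
  w_2·L_2 = 0.67 × 0.584103 = 0.391349
Sum: 0.163359 + 0.391349 = 0.554708
P(Species 1 | the observation) ≈ 0.2945

0.2945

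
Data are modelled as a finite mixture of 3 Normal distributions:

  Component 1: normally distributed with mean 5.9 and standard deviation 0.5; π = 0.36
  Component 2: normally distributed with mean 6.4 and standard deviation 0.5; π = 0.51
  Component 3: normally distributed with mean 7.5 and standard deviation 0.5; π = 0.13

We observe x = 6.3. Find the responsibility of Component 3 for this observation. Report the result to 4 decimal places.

P(component k | x) = w_k·f_k(x) / marginal(x), where marginal(x) = Σ_j w_j·f_j(x).
Normal densities:
  p_1 = (1/(0.5·√(2π)))·exp(−(6.3−5.9)²/(2·0.5²)) = 0.797885·exp(-0.32000) = 0.579383
  p_2 = (1/(0.5·√(2π)))·exp(−(6.3−6.4)²/(2·0.5²)) = 0.797885·exp(-0.02000) = 0.782085
  p_3 = (1/(0.5·√(2π)))·exp(−(6.3−7.5)²/(2·0.5²)) = 0.797885·exp(-2.88000) = 0.0447891
Prior × likelihood for each component:
  w_1·p_1 = 0.36 × 0.579383 = 0.208578
  w_2·p_2 = 0.51 × 0.782085 = 0.398864
  w_3·p_3 = 0.13 × 0.0447891 = 0.00582258
Normaliser: 0.208578 + 0.398864 + 0.00582258 = 0.613264
Responsibility of Component 3: 0.00582258 / 0.613264 ≈ 0.0095

0.0095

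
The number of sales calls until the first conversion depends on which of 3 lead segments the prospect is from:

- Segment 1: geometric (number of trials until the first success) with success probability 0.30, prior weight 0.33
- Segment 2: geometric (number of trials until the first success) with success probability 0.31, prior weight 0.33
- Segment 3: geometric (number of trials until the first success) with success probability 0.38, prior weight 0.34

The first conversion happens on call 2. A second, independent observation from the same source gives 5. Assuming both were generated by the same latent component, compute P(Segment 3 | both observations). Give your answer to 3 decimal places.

0.311

Posterior ∝ prior × likelihood, so P(k | x) ∝ P(Z=k) f_k(x); normalise over all components.
Since both observations come from the same component, the likelihood for component k is f_k(x₁)·f_k(x₂).
  p_1 = [0.30·(1−0.30)^1 = 0.30·0.7 = 0.21] × [0.07203] = 0.0151263
  p_2 = [0.31·(1−0.31)^1 = 0.31·0.69 = 0.2139] × [0.0702681] = 0.0150303
  p_3 = [0.38·(1−0.38)^1 = 0.38·0.62 = 0.2356] × [0.0561501] = 0.013229
Unnormalised posteriors:
  P(Z=1)·p_1 = 0.33 × 0.0151263 = 0.00499168
  P(Z=2)·p_2 = 0.33 × 0.0150303 = 0.00496001
  P(Z=3)·p_3 = 0.34 × 0.013229 = 0.00449785
Normaliser: 0.00499168 + 0.00496001 + 0.00449785 = 0.0144495
Responsibility of Segment 3: 0.00449785 / 0.0144495 ≈ 0.311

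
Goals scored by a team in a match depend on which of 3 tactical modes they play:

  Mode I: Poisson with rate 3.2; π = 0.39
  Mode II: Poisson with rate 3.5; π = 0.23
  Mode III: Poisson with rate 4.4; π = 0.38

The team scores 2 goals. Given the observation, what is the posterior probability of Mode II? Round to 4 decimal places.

0.2516

P(component k | x) = w_k·f_k(x) / marginal(x), where marginal(x) = Σ_j w_j·f_j(x).
Component likelihoods at x = 2 goals:
  f_I = 0.208702
  f_II = 0.184959
  f_III = 0.118845
Unnormalised posteriors:
  w_I·f_I = 0.39 × 0.208702 = 0.081394
  w_II·f_II = 0.23 × 0.184959 = 0.0425406
  w_III·f_III = 0.38 × 0.118845 = 0.045161
Normaliser: 0.081394 + 0.0425406 + 0.045161 = 0.169095
So the posterior for Mode II is 0.0425406 / 0.169095 ≈ 0.2516.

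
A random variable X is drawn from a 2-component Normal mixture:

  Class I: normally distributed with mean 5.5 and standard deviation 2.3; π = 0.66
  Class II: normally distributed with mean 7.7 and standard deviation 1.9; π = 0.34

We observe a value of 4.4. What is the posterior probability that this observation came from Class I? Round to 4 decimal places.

0.8660

By Bayes' theorem, P(k | x) = P(Z=k) f_k(x) / Σ_j P(Z=j) f_j(x).
Evaluate each component's likelihood at the observed value:
  f_I = 0.154708
  f_II = 0.0464628
Weight by the priors:
  P(Z=I)·f_I = 0.66 × 0.154708 = 0.102107
  P(Z=II)·f_II = 0.34 × 0.0464628 = 0.0157974
Evidence: 0.102107 + 0.0157974 = 0.117905
Responsibility of Class I: 0.102107 / 0.117905 ≈ 0.8660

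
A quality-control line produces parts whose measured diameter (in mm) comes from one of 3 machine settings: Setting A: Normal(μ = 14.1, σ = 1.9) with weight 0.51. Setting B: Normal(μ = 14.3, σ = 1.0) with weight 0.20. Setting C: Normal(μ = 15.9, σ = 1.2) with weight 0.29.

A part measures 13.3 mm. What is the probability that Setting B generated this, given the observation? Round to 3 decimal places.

0.311

Posterior ∝ prior × likelihood, so P(k | x) ∝ w_k f_k(x); normalise over all components.
Component likelihoods at x = 13.3 mm:
  p_A = (1/(1.9·√(2π)))·exp(−(13.3−14.1)²/(2·1.9²)) = 0.209970·exp(-0.08864) = 0.192158
  p_B = (1/(1.0·√(2π)))·exp(−(13.3−14.3)²/(2·1.0²)) = 0.398942·exp(-0.50000) = 0.241971
  p_C = (1/(1.2·√(2π)))·exp(−(13.3−15.9)²/(2·1.2²)) = 0.332452·exp(-2.34722) = 0.0317939
Prior × likelihood for each component:
  w_A·p_A = 0.51 × 0.192158 = 0.0980008
  w_B·p_B = 0.20 × 0.241971 = 0.0483941
  w_C·p_C = 0.29 × 0.0317939 = 0.00922022
Denominator: 0.0980008 + 0.0483941 + 0.00922022 = 0.155615
So the posterior for Setting B is 0.0483941 / 0.155615 ≈ 0.311.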